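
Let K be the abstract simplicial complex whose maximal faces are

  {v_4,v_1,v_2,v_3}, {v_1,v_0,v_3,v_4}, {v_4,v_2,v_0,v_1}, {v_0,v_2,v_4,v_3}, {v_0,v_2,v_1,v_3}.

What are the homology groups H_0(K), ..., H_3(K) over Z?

Order the vertices as v_0 < v_1 < v_2 < v_3 < v_4. Listing each simplex with vertices in this order, K has dimension 3 with simplices:

  0-simplices (5): [v_0], [v_1], [v_2], [v_3], [v_4]
  1-simplices (10): [v_0,v_1], [v_0,v_2], [v_0,v_3], [v_0,v_4], [v_1,v_2], [v_1,v_3], [v_1,v_4], [v_2,v_3], [v_2,v_4], [v_3,v_4]
  2-simplices (10): [v_0,v_1,v_2], [v_0,v_1,v_3], [v_0,v_1,v_4], [v_0,v_2,v_3], [v_0,v_2,v_4], [v_0,v_3,v_4], [v_1,v_2,v_3], [v_1,v_2,v_4], [v_1,v_3,v_4], [v_2,v_3,v_4]
  3-simplices (5): [v_0,v_1,v_2,v_3], [v_0,v_1,v_2,v_4], [v_0,v_1,v_3,v_4], [v_0,v_2,v_3,v_4], [v_1,v_2,v_3,v_4]

so the chain groups are C_0 ≅ Z^5, C_1 ≅ Z^10, C_2 ≅ Z^10, C_3 ≅ Z^5.

∂_1: C_1 → C_0 maps an edge to its endpoints' difference, ∂[p,q] = q − p. For instance
  ∂[v_0,v_2] = [v_2] − [v_0].
The resulting 5×10 matrix has rank 4, and its Smith normal form has invariant factors (1,1,1,1).

The boundary map ∂_2: C_2 → C_1 maps a triangle to the signed sum of its edges. For instance
  ∂[v_0,v_1,v_4] = [v_1,v_4] − [v_0,v_4] + [v_0,v_1],
  ∂[v_1,v_2,v_4] = [v_2,v_4] − [v_1,v_4] + [v_1,v_2].
The 10×10 boundary matrix has rank 6 and Smith normal form diag(1,1,1,1,1,1).

The boundary map ∂_3: C_3 → C_2 sends each 3-simplex σ to the alternating sum Σ_i (−1)^i (σ with its i-th vertex removed). For instance
  ∂[v_0,v_1,v_3,v_4] = [v_1,v_3,v_4] − [v_0,v_3,v_4] + [v_0,v_1,v_4] − [v_0,v_1,v_3],
  ∂[v_1,v_2,v_3,v_4] = [v_2,v_3,v_4] − [v_1,v_3,v_4] + [v_1,v_2,v_4] − [v_1,v_2,v_3].
As a 10×5 matrix over Z this has rank 4, with invariant factors (1,1,1,1).

Now H_k = ker ∂_k / im ∂_{k+1}, so:

  H_0: rank C_0 − rank ∂_1 = 5 − 4 = 1, and the invariant factors of ∂_1 are all 1, so H_0 ≅ Z.
  H_1: rank ker ∂_1 − rank ∂_2 = (10 − 4) − 6 = 0, and the invariant factors of ∂_2 are all 1, so H_1 ≅ 0.
  H_2: rank ker ∂_2 − rank ∂_3 = (10 − 6) − 4 = 0, and the invariant factors of ∂_3 are all 1, so H_2 ≅ 0.
  H_3: rank ker ∂_3 − rank ∂_4 = (5 − 4) − 0 = 1, and there is no ∂_4, so H_3 ≅ Z.

H_0 = Z,  H_1 = 0,  H_2 = 0,  H_3 = Z.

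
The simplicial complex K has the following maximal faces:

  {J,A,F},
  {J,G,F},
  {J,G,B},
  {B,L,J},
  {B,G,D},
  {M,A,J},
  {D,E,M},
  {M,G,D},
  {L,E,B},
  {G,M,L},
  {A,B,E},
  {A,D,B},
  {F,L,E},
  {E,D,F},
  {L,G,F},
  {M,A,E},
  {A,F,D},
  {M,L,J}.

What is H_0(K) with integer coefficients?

Order the vertices as A < B < D < E < F < G < J < L < M. Listing each simplex with vertices in this order, K has dimension 2 with simplices:

  0-simplices (9): A, B, D, E, F, G, J, L, M
  1-simplices (27): AB, AD, AE, AF, AJ, AM, BD, BE, BG, BJ, BL, DE, DF, DG, DM, EF, EL, EM, FG, FJ, FL, GJ, GL, GM, JL, JM, LM
  2-simplices (18): ABD, ABE, ADF, AEM, AFJ, AJM, BDG, BEL, BGJ, BJL, DEF, DEM, DGM, EFL, FGJ, FGL, GLM, JLM

so the chain groups are C_0 ≅ Z^9, C_1 ≅ Z^27, C_2 ≅ Z^18.

Boundary ∂_1: C_1 → C_0 sends each edge [p,q] (with p < q) to q − p. For instance
  ∂BE = E − B.
This gives a 9×27 integer matrix of rank 8; reducing to Smith normal form yields diagonal entries (1,1,1,1,1,1,1,1).

The boundary map ∂_2: C_2 → C_1 acts by ∂[p,q,r] = [q,r] − [p,r] + [p,q]. For instance
  ∂EFL = FL − EL + EF,
  ∂FGJ = GJ − FJ + FG.
This gives a 27×18 integer matrix of rank 18; reducing to Smith normal form yields diagonal entries (1,1,1,1,1,1,1,1,1,1,1,1,1,1,1,1,1,2).

Now H_k = ker ∂_k / im ∂_{k+1}, so:

  H_0: rank C_0 − rank ∂_1 = 9 − 8 = 1, and the invariant factors of ∂_1 are all 1, so H_0 = Z.

H_0 = Z.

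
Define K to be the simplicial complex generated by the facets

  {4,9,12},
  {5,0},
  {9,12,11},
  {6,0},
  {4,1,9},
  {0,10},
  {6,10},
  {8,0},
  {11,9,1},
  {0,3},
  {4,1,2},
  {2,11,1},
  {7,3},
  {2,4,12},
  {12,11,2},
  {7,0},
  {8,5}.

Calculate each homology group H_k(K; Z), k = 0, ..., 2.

Take the total order 0 < 1 < 2 < 3 < 4 < 5 < 6 < 7 < 8 < 9 < 10 < 11 < 12 on the vertex set. Then K (dimension 2) consists of the simplices:

  0-simplices (13): [0], [1], [2], [3], [4], [5], [6], [7], [8], [9], [10], [11], [12]
  1-simplices (21): [0,3], [0,5], [0,6], [0,7], [0,8], [0,10], [1,2], [1,4], [1,9], [1,11], [2,4], [2,11], [2,12], [3,7], [4,9], [4,12], [5,8], [6,10], [9,11], [9,12], [11,12]
  2-simplices (8): [1,2,4], [1,2,11], [1,4,9], [1,9,11], [2,4,12], [2,11,12], [4,9,12], [9,11,12]

giving chain groups C_0 ≅ Z^13, C_1 ≅ Z^21, C_2 ≅ Z^8.

The boundary map ∂_1: C_1 → C_0 maps an edge to its endpoints' difference, ∂[p,q] = q − p. For instance
  ∂[11,12] = [12] − [11].
The 13×21 boundary matrix has rank 11 and Smith normal form diag(1,1,1,1,1,1,1,1,1,1,1).

∂_2: C_2 → C_1 sends each 2-simplex [p,q,r] to [q,r] − [p,r] + [p,q]. For instance
  ∂[9,11,12] = [11,12] − [9,12] + [9,11],
  ∂[1,9,11] = [9,11] − [1,11] + [1,9].
The resulting 21×8 matrix has rank 7, and its Smith normal form has invariant factors (1,1,1,1,1,1,1).

Computing H_k = (kernel of ∂_k) / (image of ∂_{k+1}):

  H_0: rank C_0 − rank ∂_1 = 13 − 11 = 2, and the invariant factors of ∂_1 are all 1, so H_0 ≅ Z^2.
  H_1: rank ker ∂_1 − rank ∂_2 = (21 − 11) − 7 = 3, and the invariant factors of ∂_2 are all 1, so H_1 ≅ Z^3.
  H_2: rank ker ∂_2 − rank ∂_3 = (8 − 7) − 0 = 1, and there is no ∂_3, so H_2 ≅ Z.

H_0 ≅ Z^2,  H_1 ≅ Z^3,  H_2 ≅ Z.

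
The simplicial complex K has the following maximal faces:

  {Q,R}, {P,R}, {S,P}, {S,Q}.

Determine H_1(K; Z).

Take the total order P < Q < R < S on the vertex set. Then K (dimension 1) consists of the simplices:

  0-simplices (4): P, Q, R, S
  1-simplices (4): PR, PS, QR, QS

giving chain groups C_0 ≅ Z^4, C_1 ≅ Z^4.

∂_1: C_1 → C_0 maps an edge to its endpoints' difference, ∂[p,q] = q − p.
This gives a 4×4 integer matrix of rank 3; reducing to Smith normal form yields diagonal entries (1,1,1).

Computing H_k = (kernel of ∂_k) / (image of ∂_{k+1}):

  H_1: rank ker ∂_1 − rank ∂_2 = (4 − 3) − 0 = 1, and there is no ∂_2, so H_1 ≅ Z.

H_1 = Z.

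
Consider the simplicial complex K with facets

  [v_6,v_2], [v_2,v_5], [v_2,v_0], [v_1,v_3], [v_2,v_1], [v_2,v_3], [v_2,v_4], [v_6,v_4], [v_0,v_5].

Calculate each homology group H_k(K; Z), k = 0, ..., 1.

We work with the vertex ordering v_0 < v_1 < v_2 < v_3 < v_4 < v_5 < v_6. The simplices of K, each written with vertices in increasing order, are:

  0-simplices (7): [v_0], [v_1], [v_2], [v_3], [v_4], [v_5], [v_6]
  1-simplices (9): [v_0,v_2], [v_0,v_5], [v_1,v_2], [v_1,v_3], [v_2,v_3], [v_2,v_4], [v_2,v_5], [v_2,v_6], [v_4,v_6]

so the chain groups are C_0 ≅ Z^7, C_1 ≅ Z^9.

Boundary ∂_1: C_1 → C_0 maps an edge to its endpoints' difference, ∂[p,q] = q − p.
The 7×9 boundary matrix has rank 6 and Smith normal form diag(1,1,1,1,1,1).

From H_k ≅ ker(∂_k) / im(∂_{k+1}) we obtain:

  H_0: rank C_0 − rank ∂_1 = 7 − 6 = 1, and the invariant factors of ∂_1 are all 1, so H_0 ≅ Z.
  H_1: rank ker ∂_1 − rank ∂_2 = (9 − 6) − 0 = 3, and there is no ∂_2, so H_1 ≅ Z^3.

As a check, the Euler characteristic is 7 − 9 = -2, which agrees with 1 − 3 = -2.
(K is a triangulation of a wedge of 3 circles.)

H_0 = Z,  H_1 = Z^3.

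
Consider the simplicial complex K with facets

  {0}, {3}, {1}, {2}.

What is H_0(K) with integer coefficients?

H_0 ≅ Z^4.

Fix the vertex order 0 < 1 < 2 < 3 and write every simplex with vertices in increasing order. Then dim K = 0 and the simplices of K are:

  0-simplices (4): [0], [1], [2], [3]

so the chain groups are C_0 ≅ Z^4.

Reading off H_k = ker ∂_k / im ∂_{k+1}:

  H_0: rank C_0 − rank ∂_1 = 4 − 0 = 4, and there is no ∂_1, so H_0 = Z^4.

(K is a triangulation of a set of 4 points.)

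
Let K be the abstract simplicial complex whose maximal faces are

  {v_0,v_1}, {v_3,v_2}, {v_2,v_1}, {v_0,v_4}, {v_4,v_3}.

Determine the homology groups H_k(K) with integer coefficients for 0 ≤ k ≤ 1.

We work with the vertex ordering v_0 < v_1 < v_2 < v_3 < v_4. The simplices of K, each written with vertices in increasing order, are:

  0-simplices (5): [v_0], [v_1], [v_2], [v_3], [v_4]
  1-simplices (5): [v_0,v_1], [v_0,v_4], [v_1,v_2], [v_2,v_3], [v_3,v_4]

giving chain groups C_0 ≅ Z^5, C_1 ≅ Z^5.

∂_1: C_1 → C_0 is given by ∂[p,q] = [q] − [p]. For instance
  ∂[v_3,v_4] = [v_4] − [v_3].
The 5×5 boundary matrix has rank 4 and Smith normal form diag(1,1,1,1).

From H_k ≅ ker(∂_k) / im(∂_{k+1}) we obtain:

  H_0: rank C_0 − rank ∂_1 = 5 − 4 = 1, and the invariant factors of ∂_1 are all 1, so H_0 = Z.
  H_1: rank ker ∂_1 − rank ∂_2 = (5 − 4) − 0 = 1, and there is no ∂_2, so H_1 = Z.

As a check, the Euler characteristic is 5 − 5 = 0, which agrees with 1 − 1 = 0.

H_0 ≅ Z,  H_1 ≅ Z.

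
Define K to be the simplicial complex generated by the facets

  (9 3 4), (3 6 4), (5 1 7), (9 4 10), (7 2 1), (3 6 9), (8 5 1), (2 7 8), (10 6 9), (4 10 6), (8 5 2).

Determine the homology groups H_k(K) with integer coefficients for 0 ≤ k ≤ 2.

Order the vertices as 1 < 2 < 3 < 4 < 5 < 6 < 7 < 8 < 9 < 10. Listing each simplex with vertices in this order, K has dimension 2 with simplices:

  0-simplices (10): [1], [2], [3], [4], [5], [6], [7], [8], [9], [10]
  1-simplices (19): [1,2], [1,5], [1,7], [1,8], [2,5], [2,7], [2,8], [3,4], [3,6], [3,9], [4,6], [4,9], [4,10], [5,7], [5,8], [6,9], [6,10], [7,8], [9,10]
  2-simplices (11): [1,2,7], [1,5,7], [1,5,8], [2,5,8], [2,7,8], [3,4,6], [3,4,9], [3,6,9], [4,6,10], [4,9,10], [6,9,10]

Hence C_0 ≅ Z^10, C_1 ≅ Z^19, C_2 ≅ Z^11.

The boundary map ∂_1: C_1 → C_0 is given by ∂[p,q] = [q] − [p]. For instance
  ∂[5,8] = [8] − [5].
This gives a 10×19 integer matrix of rank 8; reducing to Smith normal form yields diagonal entries (1,1,1,1,1,1,1,1).

Boundary ∂_2: C_2 → C_1 maps a triangle to the signed sum of its edges. For instance
  ∂[6,9,10] = [9,10] − [6,10] + [6,9],
  ∂[3,4,6] = [4,6] − [3,6] + [3,4].
The 19×11 boundary matrix has rank 10 and Smith normal form diag(1,1,1,1,1,1,1,1,1,1).

From H_k ≅ ker(∂_k) / im(∂_{k+1}) we obtain:

  H_0: rank C_0 − rank ∂_1 = 10 − 8 = 2, and the invariant factors of ∂_1 are all 1, so H_0 = Z^2.
  H_1: rank ker ∂_1 − rank ∂_2 = (19 − 8) − 10 = 1, and the invariant factors of ∂_2 are all 1, so H_1 = Z.
  H_2: rank ker ∂_2 − rank ∂_3 = (11 − 10) − 0 = 1, and there is no ∂_3, so H_2 = Z.

(K is a triangulation of the disjoint union of the 2-sphere S^2 and the Möbius band.)

H_0 ≅ Z^2,  H_1 ≅ Z,  H_2 ≅ Z.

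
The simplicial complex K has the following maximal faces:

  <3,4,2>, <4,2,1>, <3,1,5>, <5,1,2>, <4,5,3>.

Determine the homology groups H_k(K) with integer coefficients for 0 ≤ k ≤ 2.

H_0 ≅ Z,  H_1 ≅ Z,  H_2 = 0.

Fix the vertex order 1 < 2 < 3 < 4 < 5 and write every simplex with vertices in increasing order. Then dim K = 2 and the simplices of K are:

  0-simplices (5): [1], [2], [3], [4], [5]
  1-simplices (10): [1,2], [1,3], [1,4], [1,5], [2,3], [2,4], [2,5], [3,4], [3,5], [4,5]
  2-simplices (5): [1,2,4], [1,2,5], [1,3,5], [2,3,4], [3,4,5]

giving chain groups C_0 ≅ Z^5, C_1 ≅ Z^10, C_2 ≅ Z^5.

The boundary map ∂_1: C_1 → C_0 is given by ∂[p,q] = [q] − [p].
The 5×10 boundary matrix has rank 4 and Smith normal form diag(1,1,1,1).

∂_2: C_2 → C_1 maps a triangle to the signed sum of its edges. For instance
  ∂[1,3,5] = [3,5] − [1,5] + [1,3],
  ∂[1,2,4] = [2,4] − [1,4] + [1,2].
This gives a 10×5 integer matrix of rank 5; reducing to Smith normal form yields diagonal entries (1,1,1,1,1).

From H_k ≅ ker(∂_k) / im(∂_{k+1}) we obtain:

  H_0: rank C_0 − rank ∂_1 = 5 − 4 = 1, and the invariant factors of ∂_1 are all 1, so H_0 ≅ Z.
  H_1: rank ker ∂_1 − rank ∂_2 = (10 − 4) − 5 = 1, and the invariant factors of ∂_2 are all 1, so H_1 ≅ Z.
  H_2: rank ker ∂_2 − rank ∂_3 = (5 − 5) − 0 = 0, and there is no ∂_3, so H_2 ≅ 0.

(K is a triangulation of the Möbius band.)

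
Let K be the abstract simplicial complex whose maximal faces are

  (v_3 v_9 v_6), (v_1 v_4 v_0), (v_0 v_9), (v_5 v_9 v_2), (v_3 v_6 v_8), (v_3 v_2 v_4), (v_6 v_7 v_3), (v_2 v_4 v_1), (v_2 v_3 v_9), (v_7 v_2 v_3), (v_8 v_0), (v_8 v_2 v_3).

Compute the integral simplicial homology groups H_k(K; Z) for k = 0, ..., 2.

Order the vertices as v_0 < v_1 < v_2 < v_3 < v_4 < v_5 < v_6 < v_7 < v_8 < v_9. Listing each simplex with vertices in this order, K has dimension 2 with simplices:

  0-simplices (10): [v_0], [v_1], [v_2], [v_3], [v_4], [v_5], [v_6], [v_7], [v_8], [v_9]
  1-simplices (21): (21 of them)
  2-simplices (10): [v_0,v_1,v_4], [v_1,v_2,v_4], [v_2,v_3,v_4], [v_2,v_3,v_7], [v_2,v_3,v_8], [v_2,v_3,v_9], [v_2,v_5,v_9], [v_3,v_6,v_7], [v_3,v_6,v_8], [v_3,v_6,v_9]

Hence C_0 ≅ Z^10, C_1 ≅ Z^21, C_2 ≅ Z^10.

∂_1: C_1 → C_0 is given by ∂[p,q] = [q] − [p].
The resulting 10×21 matrix has rank 9, and its Smith normal form has invariant factors (1,1,1,1,1,1,1,1,1).

∂_2: C_2 → C_1 acts by ∂[p,q,r] = [q,r] − [p,r] + [p,q]. For instance
  ∂[v_1,v_2,v_4] = [v_2,v_4] − [v_1,v_4] + [v_1,v_2],
  ∂[v_2,v_5,v_9] = [v_5,v_9] − [v_2,v_9] + [v_2,v_5].
The 21×10 boundary matrix has rank 10 and Smith normal form diag(1,1,1,1,1,1,1,1,1,1).

Now H_k = ker ∂_k / im ∂_{k+1}, so:

  H_0: rank C_0 − rank ∂_1 = 10 − 9 = 1, and the invariant factors of ∂_1 are all 1, so H_0 = Z.
  H_1: rank ker ∂_1 − rank ∂_2 = (21 − 9) − 10 = 2, and the invariant factors of ∂_2 are all 1, so H_1 = Z^2.
  H_2: rank ker ∂_2 − rank ∂_3 = (10 − 10) − 0 = 0, and there is no ∂_3, so H_2 = 0.

As a check, the Euler characteristic is 10 − 21 + 10 = -1, which agrees with 1 − 2 + 0 = -1.

H_0 ≅ Z,  H_1 ≅ Z^2,  H_2 = 0.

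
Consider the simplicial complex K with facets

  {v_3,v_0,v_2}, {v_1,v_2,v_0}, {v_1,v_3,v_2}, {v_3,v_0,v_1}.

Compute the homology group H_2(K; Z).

H_2 ≅ Z.

Order the vertices as v_0 < v_1 < v_2 < v_3. Listing each simplex with vertices in this order, K has dimension 2 with simplices:

  0-simplices (4): [v_0], [v_1], [v_2], [v_3]
  1-simplices (6): [v_0,v_1], [v_0,v_2], [v_0,v_3], [v_1,v_2], [v_1,v_3], [v_2,v_3]
  2-simplices (4): [v_0,v_1,v_2], [v_0,v_1,v_3], [v_0,v_2,v_3], [v_1,v_2,v_3]

giving chain groups C_0 ≅ Z^4, C_1 ≅ Z^6, C_2 ≅ Z^4.

Boundary ∂_1: C_1 → C_0 sends each edge [p,q] (with p < q) to q − p.
The 4×6 boundary matrix has rank 3 and Smith normal form diag(1,1,1).

Boundary ∂_2: C_2 → C_1 maps a triangle to the signed sum of its edges. For instance
  ∂[v_0,v_2,v_3] = [v_2,v_3] − [v_0,v_3] + [v_0,v_2],
  ∂[v_0,v_1,v_3] = [v_1,v_3] − [v_0,v_3] + [v_0,v_1].
As a 6×4 matrix over Z this has rank 3, with invariant factors (1,1,1).

Computing H_k = (kernel of ∂_k) / (image of ∂_{k+1}):

  H_2: rank ker ∂_2 − rank ∂_3 = (4 − 3) − 0 = 1, and there is no ∂_3, so H_2 ≅ Z.

(K is a triangulation of the 2-sphere S^2.)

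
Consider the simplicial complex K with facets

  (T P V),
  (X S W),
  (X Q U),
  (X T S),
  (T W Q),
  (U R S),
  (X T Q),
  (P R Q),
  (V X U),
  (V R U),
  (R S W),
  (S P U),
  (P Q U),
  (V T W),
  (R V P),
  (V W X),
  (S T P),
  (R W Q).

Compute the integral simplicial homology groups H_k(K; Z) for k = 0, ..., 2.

H_0 = Z,  H_1 = Z ⊕ Z/2Z,  H_2 = 0.

Take the total order P < Q < R < S < T < U < V < W < X on the vertex set. Then K (dimension 2) consists of the simplices:

  0-simplices (9): P, Q, R, S, T, U, V, W, X
  1-simplices (27): PQ, PR, PS, PT, PU, PV, QR, QT, QU, QW, QX, RS, RU, RV, RW, ST, SU, SW, SX, TV, TW, TX, UV, UX, VW, VX, WX
  2-simplices (18): PQR, PQU, PRV, PST, PSU, PTV, QRW, QTW, QTX, QUX, RSU, RSW, RUV, STX, SWX, TVW, UVX, VWX

so the chain groups are C_0 ≅ Z^9, C_1 ≅ Z^27, C_2 ≅ Z^18.

The boundary map ∂_1: C_1 → C_0 is given by ∂[p,q] = [q] − [p].
As a 9×27 matrix over Z this has rank 8, with invariant factors (1,1,1,1,1,1,1,1).

The boundary map ∂_2: C_2 → C_1 maps a triangle to the signed sum of its edges. For instance
  ∂VWX = WX − VX + VW,
  ∂PRV = RV − PV + PR.
The resulting 27×18 matrix has rank 18, and its Smith normal form has invariant factors (1,1,1,1,1,1,1,1,1,1,1,1,1,1,1,1,1,2).

From H_k ≅ ker(∂_k) / im(∂_{k+1}) we obtain:

  H_0: rank C_0 − rank ∂_1 = 9 − 8 = 1, and the invariant factors of ∂_1 are all 1, so H_0 ≅ Z.
  H_1: rank ker ∂_1 − rank ∂_2 = (27 − 8) − 18 = 1, and ∂_2 has invariant factor 2 > 1, so H_1 ≅ Z ⊕ Z/2Z.
  H_2: rank ker ∂_2 − rank ∂_3 = (18 − 18) − 0 = 0, and there is no ∂_3, so H_2 ≅ 0.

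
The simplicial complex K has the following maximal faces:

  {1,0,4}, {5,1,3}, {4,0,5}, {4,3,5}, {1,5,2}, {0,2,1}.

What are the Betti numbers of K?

b_0 = 1, b_1 = 1, b_2 = 0.

Order the vertices as 0 < 1 < 2 < 3 < 4 < 5. Listing each simplex with vertices in this order, K has dimension 2 with simplices:

  0-simplices (6): [0], [1], [2], [3], [4], [5]
  1-simplices (12): [0,1], [0,2], [0,4], [0,5], [1,2], [1,3], [1,4], [1,5], [2,5], [3,4], [3,5], [4,5]
  2-simplices (6): [0,1,2], [0,1,4], [0,4,5], [1,2,5], [1,3,5], [3,4,5]

giving chain groups C_0 ≅ Z^6, C_1 ≅ Z^12, C_2 ≅ Z^6.

∂_1: C_1 → C_0 is given by ∂[p,q] = [q] − [p].
This gives a 6×12 integer matrix of rank 5; reducing to Smith normal form yields diagonal entries (1,1,1,1,1).

∂_2: C_2 → C_1 maps a triangle to the signed sum of its edges. For instance
  ∂[0,1,2] = [1,2] − [0,2] + [0,1],
  ∂[0,4,5] = [4,5] − [0,5] + [0,4].
The 12×6 boundary matrix has rank 6 and Smith normal form diag(1,1,1,1,1,1).

Reading off H_k = ker ∂_k / im ∂_{k+1}:

  H_0: rank C_0 − rank ∂_1 = 6 − 5 = 1, and the invariant factors of ∂_1 are all 1, so H_0 = Z.
  H_1: rank ker ∂_1 − rank ∂_2 = (12 − 5) − 6 = 1, and the invariant factors of ∂_2 are all 1, so H_1 = Z.
  H_2: rank ker ∂_2 − rank ∂_3 = (6 − 6) − 0 = 0, and there is no ∂_3, so H_2 = 0.

Hence the Betti numbers are b_0 = 1, b_1 = 1, b_2 = 0.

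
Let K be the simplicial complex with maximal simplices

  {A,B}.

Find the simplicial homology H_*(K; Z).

Take the total order A < B on the vertex set. Then K (dimension 1) consists of the simplices:

  0-simplices (2): A, B
  1-simplices (1): AB

giving chain groups C_0 ≅ Z^2, C_1 ≅ Z^1.

Boundary ∂_1: C_1 → C_0 sends each edge [p,q] (with p < q) to q − p.
As a 2×1 matrix over Z this has rank 1, with invariant factors (1).

From H_k ≅ ker(∂_k) / im(∂_{k+1}) we obtain:

  H_0: rank C_0 − rank ∂_1 = 2 − 1 = 1, and the invariant factors of ∂_1 are all 1, so H_0 ≅ Z.
  H_1: rank ker ∂_1 − rank ∂_2 = (1 − 1) − 0 = 0, and there is no ∂_2, so H_1 ≅ 0.

As a check, the Euler characteristic is 2 − 1 = 1, which agrees with 1 − 0 = 1.

H_0 = Z,  H_1 = 0.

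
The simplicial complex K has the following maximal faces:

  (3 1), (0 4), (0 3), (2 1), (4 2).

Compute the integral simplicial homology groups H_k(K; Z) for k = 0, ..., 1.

H_0 = Z,  H_1 = Z.

We work with the vertex ordering 0 < 1 < 2 < 3 < 4. The simplices of K, each written with vertices in increasing order, are:

  0-simplices (5): [0], [1], [2], [3], [4]
  1-simplices (5): [0,3], [0,4], [1,2], [1,3], [2,4]

so the chain groups are C_0 ≅ Z^5, C_1 ≅ Z^5.

∂_1: C_1 → C_0 maps an edge to its endpoints' difference, ∂[p,q] = q − p. For instance
  ∂[1,2] = [2] − [1].
The 5×5 boundary matrix has rank 4 and Smith normal form diag(1,1,1,1).

From H_k ≅ ker(∂_k) / im(∂_{k+1}) we obtain:

  H_0: rank C_0 − rank ∂_1 = 5 − 4 = 1, and the invariant factors of ∂_1 are all 1, so H_0 = Z.
  H_1: rank ker ∂_1 − rank ∂_2 = (5 − 4) − 0 = 1, and there is no ∂_2, so H_1 = Z.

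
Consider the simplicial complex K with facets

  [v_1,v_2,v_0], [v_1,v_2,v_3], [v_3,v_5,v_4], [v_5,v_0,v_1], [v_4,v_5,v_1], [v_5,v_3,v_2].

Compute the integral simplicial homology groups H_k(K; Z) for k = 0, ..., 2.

We work with the vertex ordering v_0 < v_1 < v_2 < v_3 < v_4 < v_5. The simplices of K, each written with vertices in increasing order, are:

  0-simplices (6): [v_0], [v_1], [v_2], [v_3], [v_4], [v_5]
  1-simplices (12): [v_0,v_1], [v_0,v_2], [v_0,v_5], [v_1,v_2], [v_1,v_3], [v_1,v_4], [v_1,v_5], [v_2,v_3], [v_2,v_5], [v_3,v_4], [v_3,v_5], [v_4,v_5]
  2-simplices (6): [v_0,v_1,v_2], [v_0,v_1,v_5], [v_1,v_2,v_3], [v_1,v_4,v_5], [v_2,v_3,v_5], [v_3,v_4,v_5]

Hence C_0 ≅ Z^6, C_1 ≅ Z^12, C_2 ≅ Z^6.

The boundary map ∂_1: C_1 → C_0 is given by ∂[p,q] = [q] − [p].
The 6×12 boundary matrix has rank 5 and Smith normal form diag(1,1,1,1,1).

∂_2: C_2 → C_1 maps a triangle to the signed sum of its edges. For instance
  ∂[v_3,v_4,v_5] = [v_4,v_5] − [v_3,v_5] + [v_3,v_4],
  ∂[v_2,v_3,v_5] = [v_3,v_5] − [v_2,v_5] + [v_2,v_3].
The resulting 12×6 matrix has rank 6, and its Smith normal form has invariant factors (1,1,1,1,1,1).

Computing H_k = (kernel of ∂_k) / (image of ∂_{k+1}):

  H_0: rank C_0 − rank ∂_1 = 6 − 5 = 1, and the invariant factors of ∂_1 are all 1, so H_0 ≅ Z.
  H_1: rank ker ∂_1 − rank ∂_2 = (12 − 5) − 6 = 1, and the invariant factors of ∂_2 are all 1, so H_1 ≅ Z.
  H_2: rank ker ∂_2 − rank ∂_3 = (6 − 6) − 0 = 0, and there is no ∂_3, so H_2 ≅ 0.

H_0 = Z,  H_1 = Z,  H_2 = 0.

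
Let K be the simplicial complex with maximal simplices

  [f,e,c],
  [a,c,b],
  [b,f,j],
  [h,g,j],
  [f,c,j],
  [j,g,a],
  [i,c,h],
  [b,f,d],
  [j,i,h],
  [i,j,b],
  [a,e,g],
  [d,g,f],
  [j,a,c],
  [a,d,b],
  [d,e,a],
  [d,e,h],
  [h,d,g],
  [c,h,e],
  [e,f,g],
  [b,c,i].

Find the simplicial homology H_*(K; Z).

Order the vertices as a < b < c < d < e < f < g < h < i < j. Listing each simplex with vertices in this order, K has dimension 2 with simplices:

  0-simplices (10): a, b, c, d, e, f, g, h, i, j
  1-simplices (30): ab, ac, ad, ae, ag, aj, bc, bd, bf, bi, bj, ce, cf, ch, ci, cj, de, df, dg, dh, ef, eg, eh, fg, fj, gh, gj, hi, hj, ij
  2-simplices (20): abc, abd, acj, ade, aeg, agj, bci, bdf, bfj, bij, cef, ceh, cfj, chi, deh, dfg, dgh, efg, ghj, hij

Hence C_0 ≅ Z^10, C_1 ≅ Z^30, C_2 ≅ Z^20.

Boundary ∂_1: C_1 → C_0 is given by ∂[p,q] = [q] − [p]. For instance
  ∂ab = b − a.
As a 10×30 matrix over Z this has rank 9, with invariant factors (1,1,1,1,1,1,1,1,1).

The boundary map ∂_2: C_2 → C_1 acts by ∂[p,q,r] = [q,r] − [p,r] + [p,q]. For instance
  ∂deh = eh − dh + de,
  ∂bci = ci − bi + bc.
The 30×20 boundary matrix has rank 20 and Smith normal form diag(1,1,1,1,1,1,1,1,1,1,1,1,1,1,1,1,1,1,1,2).

Computing H_k = (kernel of ∂_k) / (image of ∂_{k+1}):

  H_0: rank C_0 − rank ∂_1 = 10 − 9 = 1, and the invariant factors of ∂_1 are all 1, so H_0 ≅ Z.
  H_1: rank ker ∂_1 − rank ∂_2 = (30 − 9) − 20 = 1, and ∂_2 has invariant factor 2 > 1, so H_1 ≅ Z ⊕ Z/2.
  H_2: rank ker ∂_2 − rank ∂_3 = (20 − 20) − 0 = 0, and there is no ∂_3, so H_2 ≅ 0.

As a check, the Euler characteristic is 10 − 30 + 20 = 0, which agrees with 1 − 1 + 0 = 0.

H_0 = Z,  H_1 = Z ⊕ Z/2,  H_2 = 0.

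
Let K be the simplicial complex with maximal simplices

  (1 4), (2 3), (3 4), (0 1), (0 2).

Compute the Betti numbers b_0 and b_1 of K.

Order the vertices as 0 < 1 < 2 < 3 < 4. Listing each simplex with vertices in this order, K has dimension 1 with simplices:

  0-simplices (5): [0], [1], [2], [3], [4]
  1-simplices (5): [0,1], [0,2], [1,4], [2,3], [3,4]

so the chain groups are C_0 ≅ Z^5, C_1 ≅ Z^5.

∂_1: C_1 → C_0 sends each edge [p,q] (with p < q) to q − p.
As a 5×5 matrix over Z this has rank 4, with invariant factors (1,1,1,1).

Reading off H_k = ker ∂_k / im ∂_{k+1}:

  H_0: rank C_0 − rank ∂_1 = 5 − 4 = 1, and the invariant factors of ∂_1 are all 1, so H_0 ≅ Z.
  H_1: rank ker ∂_1 − rank ∂_2 = (5 − 4) − 0 = 1, and there is no ∂_2, so H_1 ≅ Z.

As a check, the Euler characteristic is 5 − 5 = 0, which agrees with 1 − 1 = 0.

Hence the Betti numbers are b_0 = 1, b_1 = 1.

b_0 = 1, b_1 = 1.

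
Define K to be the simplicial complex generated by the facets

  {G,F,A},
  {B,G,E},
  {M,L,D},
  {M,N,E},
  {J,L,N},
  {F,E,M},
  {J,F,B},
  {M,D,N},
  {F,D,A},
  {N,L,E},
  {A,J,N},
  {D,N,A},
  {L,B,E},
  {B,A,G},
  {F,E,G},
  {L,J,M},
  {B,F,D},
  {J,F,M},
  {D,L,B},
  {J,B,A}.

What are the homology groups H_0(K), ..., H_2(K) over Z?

Order the vertices as A < B < D < E < F < G < J < L < M < N. Listing each simplex with vertices in this order, K has dimension 2 with simplices:

  0-simplices (10): A, B, D, E, F, G, J, L, M, N
  1-simplices (30): AB, AD, AF, AG, AJ, AN, BD, BE, BF, BG, BJ, BL, DF, DL, DM, DN, EF, EG, EL, EM, EN, FG, FJ, FM, JL, JM, JN, LM, LN, MN
  2-simplices (20): ABG, ABJ, ADF, ADN, AFG, AJN, BDF, BDL, BEG, BEL, BFJ, DLM, DMN, EFG, EFM, ELN, EMN, FJM, JLM, JLN

Hence C_0 ≅ Z^10, C_1 ≅ Z^30, C_2 ≅ Z^20.

Boundary ∂_1: C_1 → C_0 maps an edge to its endpoints' difference, ∂[p,q] = q − p. For instance
  ∂LN = N − L.
The resulting 10×30 matrix has rank 9, and its Smith normal form has invariant factors (1,1,1,1,1,1,1,1,1).

∂_2: C_2 → C_1 maps a triangle to the signed sum of its edges. For instance
  ∂JLN = LN − JN + JL,
  ∂FJM = JM − FM + FJ.
The resulting 30×20 matrix has rank 20, and its Smith normal form has invariant factors (1,1,1,1,1,1,1,1,1,1,1,1,1,1,1,1,1,1,1,2).

Reading off H_k = ker ∂_k / im ∂_{k+1}:

  H_0: rank C_0 − rank ∂_1 = 10 − 9 = 1, and the invariant factors of ∂_1 are all 1, so H_0 = Z.
  H_1: rank ker ∂_1 − rank ∂_2 = (30 − 9) − 20 = 1, and ∂_2 has invariant factor 2 > 1, so H_1 = Z ⊕ Z_2.
  H_2: rank ker ∂_2 − rank ∂_3 = (20 − 20) − 0 = 0, and there is no ∂_3, so H_2 = 0.

H_0 = Z,  H_1 = Z ⊕ Z_2,  H_2 = 0.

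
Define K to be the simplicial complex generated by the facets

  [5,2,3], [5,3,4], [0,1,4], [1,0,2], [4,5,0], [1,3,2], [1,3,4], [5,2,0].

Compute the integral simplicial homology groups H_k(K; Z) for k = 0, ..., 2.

Take the total order 0 < 1 < 2 < 3 < 4 < 5 on the vertex set. Then K (dimension 2) consists of the simplices:

  0-simplices (6): [0], [1], [2], [3], [4], [5]
  1-simplices (12): [0,1], [0,2], [0,4], [0,5], [1,2], [1,3], [1,4], [2,3], [2,5], [3,4], [3,5], [4,5]
  2-simplices (8): [0,1,2], [0,1,4], [0,2,5], [0,4,5], [1,2,3], [1,3,4], [2,3,5], [3,4,5]

Hence C_0 ≅ Z^6, C_1 ≅ Z^12, C_2 ≅ Z^8.

The boundary map ∂_1: C_1 → C_0 maps an edge to its endpoints' difference, ∂[p,q] = q − p.
This gives a 6×12 integer matrix of rank 5; reducing to Smith normal form yields diagonal entries (1,1,1,1,1).

Boundary ∂_2: C_2 → C_1 acts by ∂[p,q,r] = [q,r] − [p,r] + [p,q]. For instance
  ∂[1,2,3] = [2,3] − [1,3] + [1,2],
  ∂[2,3,5] = [3,5] − [2,5] + [2,3].
This gives a 12×8 integer matrix of rank 7; reducing to Smith normal form yields diagonal entries (1,1,1,1,1,1,1).

Now H_k = ker ∂_k / im ∂_{k+1}, so:

  H_0: rank C_0 − rank ∂_1 = 6 − 5 = 1, and the invariant factors of ∂_1 are all 1, so H_0 ≅ Z.
  H_1: rank ker ∂_1 − rank ∂_2 = (12 − 5) − 7 = 0, and the invariant factors of ∂_2 are all 1, so H_1 ≅ 0.
  H_2: rank ker ∂_2 − rank ∂_3 = (8 − 7) − 0 = 1, and there is no ∂_3, so H_2 ≅ Z.

As a check, the Euler characteristic is 6 − 12 + 8 = 2, which agrees with 1 − 0 + 1 = 2.

H_0 ≅ Z,  H_1 = 0,  H_2 ≅ Z.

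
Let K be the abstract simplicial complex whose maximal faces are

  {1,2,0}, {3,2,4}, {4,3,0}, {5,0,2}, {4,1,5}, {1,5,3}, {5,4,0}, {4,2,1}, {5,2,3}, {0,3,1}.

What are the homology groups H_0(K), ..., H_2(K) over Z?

H_0 ≅ Z,  H_1 ≅ Z/2Z,  H_2 = 0.

Take the total order 0 < 1 < 2 < 3 < 4 < 5 on the vertex set. Then K (dimension 2) consists of the simplices:

  0-simplices (6): [0], [1], [2], [3], [4], [5]
  1-simplices (15): [0,1], [0,2], [0,3], [0,4], [0,5], [1,2], [1,3], [1,4], [1,5], [2,3], [2,4], [2,5], [3,4], [3,5], [4,5]
  2-simplices (10): [0,1,2], [0,1,3], [0,2,5], [0,3,4], [0,4,5], [1,2,4], [1,3,5], [1,4,5], [2,3,4], [2,3,5]

Hence C_0 ≅ Z^6, C_1 ≅ Z^15, C_2 ≅ Z^10.

∂_1: C_1 → C_0 sends each edge [p,q] (with p < q) to q − p. For instance
  ∂[0,5] = [5] − [0].
As a 6×15 matrix over Z this has rank 5, with invariant factors (1,1,1,1,1).

Boundary ∂_2: C_2 → C_1 sends each 2-simplex [p,q,r] to [q,r] − [p,r] + [p,q]. For instance
  ∂[1,2,4] = [2,4] − [1,4] + [1,2],
  ∂[2,3,5] = [3,5] − [2,5] + [2,3].
As a 15×10 matrix over Z this has rank 10, with invariant factors (1,1,1,1,1,1,1,1,1,2).

Computing H_k = (kernel of ∂_k) / (image of ∂_{k+1}):

  H_0: rank C_0 − rank ∂_1 = 6 − 5 = 1, and the invariant factors of ∂_1 are all 1, so H_0 ≅ Z.
  H_1: rank ker ∂_1 − rank ∂_2 = (15 − 5) − 10 = 0, and ∂_2 has invariant factor 2 > 1, so H_1 ≅ Z/2Z.
  H_2: rank ker ∂_2 − rank ∂_3 = (10 − 10) − 0 = 0, and there is no ∂_3, so H_2 ≅ 0.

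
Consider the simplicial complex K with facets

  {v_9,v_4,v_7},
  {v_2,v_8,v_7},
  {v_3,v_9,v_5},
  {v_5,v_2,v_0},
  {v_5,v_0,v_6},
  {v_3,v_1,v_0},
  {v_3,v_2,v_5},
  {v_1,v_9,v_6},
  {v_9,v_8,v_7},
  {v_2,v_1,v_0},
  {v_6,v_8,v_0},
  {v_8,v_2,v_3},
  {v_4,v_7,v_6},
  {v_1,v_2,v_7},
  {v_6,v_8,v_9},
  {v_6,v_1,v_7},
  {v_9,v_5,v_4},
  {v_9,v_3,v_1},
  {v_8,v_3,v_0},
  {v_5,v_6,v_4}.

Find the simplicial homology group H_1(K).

Fix the vertex order v_0 < v_1 < v_2 < v_3 < v_4 < v_5 < v_6 < v_7 < v_8 < v_9 and write every simplex with vertices in increasing order. Then dim K = 2 and the simplices of K are:

  0-simplices (10): [v_0], [v_1], [v_2], [v_3], [v_4], [v_5], [v_6], [v_7], [v_8], [v_9]
  1-simplices (30): (30 of them)
  2-simplices (20): (20 of them)

Hence C_0 ≅ Z^10, C_1 ≅ Z^30, C_2 ≅ Z^20.

Boundary ∂_1: C_1 → C_0 sends each edge [p,q] (with p < q) to q − p. For instance
  ∂[v_4,v_9] = [v_9] − [v_4].
The resulting 10×30 matrix has rank 9, and its Smith normal form has invariant factors (1,1,1,1,1,1,1,1,1).

∂_2: C_2 → C_1 maps a triangle to the signed sum of its edges. For instance
  ∂[v_0,v_6,v_8] = [v_6,v_8] − [v_0,v_8] + [v_0,v_6],
  ∂[v_4,v_5,v_6] = [v_5,v_6] − [v_4,v_6] + [v_4,v_5].
This gives a 30×20 integer matrix of rank 20; reducing to Smith normal form yields diagonal entries (1,1,1,1,1,1,1,1,1,1,1,1,1,1,1,1,1,1,1,2).

Computing H_k = (kernel of ∂_k) / (image of ∂_{k+1}):

  H_1: rank ker ∂_1 − rank ∂_2 = (30 − 9) − 20 = 1, and ∂_2 has invariant factor 2 > 1, so H_1 = Z ⊕ Z/2.

H_1 ≅ Z ⊕ Z/2.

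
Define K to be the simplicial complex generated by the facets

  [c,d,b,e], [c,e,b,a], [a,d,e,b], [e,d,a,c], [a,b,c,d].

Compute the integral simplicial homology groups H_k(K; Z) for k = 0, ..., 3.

H_0 = Z,  H_1 = 0,  H_2 = 0,  H_3 = Z.

K has 5 vertices, 10 edges, 10 triangles, 5 3-simplices.
rank ∂_0 = 0, rank ∂_1 = 4 ⇒ b_0 = 5 − 0 − 4 = 1; all invariant factors of ∂_1 are 1 so no torsion. So H_0 = Z.
rank ∂_1 = 4, rank ∂_2 = 6 ⇒ b_1 = 10 − 4 − 6 = 0; all invariant factors of ∂_2 are 1 so no torsion. So H_1 = 0.
rank ∂_2 = 6, rank ∂_3 = 4 ⇒ b_2 = 10 − 6 − 4 = 0; all invariant factors of ∂_3 are 1 so no torsion. So H_2 = 0.
rank ∂_3 = 4, rank ∂_4 = 0 ⇒ b_3 = 5 − 4 − 0 = 1. So H_3 = Z.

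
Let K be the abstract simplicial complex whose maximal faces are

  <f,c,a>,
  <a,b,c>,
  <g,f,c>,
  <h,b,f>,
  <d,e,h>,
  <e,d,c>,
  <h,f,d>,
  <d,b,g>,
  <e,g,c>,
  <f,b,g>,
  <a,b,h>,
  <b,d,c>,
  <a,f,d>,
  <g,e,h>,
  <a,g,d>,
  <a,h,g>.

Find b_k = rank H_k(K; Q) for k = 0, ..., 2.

K has 8 vertices, 24 edges, 16 triangles.
rank ∂_0 = 0, rank ∂_1 = 7 ⇒ b_0 = 8 − 0 − 7 = 1; all invariant factors of ∂_1 are 1 so no torsion. So H_0 = Z.
rank ∂_1 = 7, rank ∂_2 = 15 ⇒ b_1 = 24 − 7 − 15 = 2; all invariant factors of ∂_2 are 1 so no torsion. So H_1 = Z^2.
rank ∂_2 = 15, rank ∂_3 = 0 ⇒ b_2 = 16 − 15 − 0 = 1. So H_2 = Z.

b_0 = 1, b_1 = 2, b_2 = 1.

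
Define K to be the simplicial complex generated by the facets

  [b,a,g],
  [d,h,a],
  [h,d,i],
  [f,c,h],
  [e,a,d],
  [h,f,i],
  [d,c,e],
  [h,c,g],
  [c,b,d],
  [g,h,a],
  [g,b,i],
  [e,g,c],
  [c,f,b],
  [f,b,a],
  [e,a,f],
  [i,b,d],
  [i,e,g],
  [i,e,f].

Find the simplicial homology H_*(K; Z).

H_0 = Z,  H_1 = Z^2,  H_2 = Z.

We work with the vertex ordering a < b < c < d < e < f < g < h < i. The simplices of K, each written with vertices in increasing order, are:

  0-simplices (9): a, b, c, d, e, f, g, h, i
  1-simplices (27): ab, ad, ae, af, ag, ah, bc, bd, bf, bg, bi, cd, ce, cf, cg, ch, de, dh, di, ef, eg, ei, fh, fi, gh, gi, hi
  2-simplices (18): abf, abg, ade, adh, aef, agh, bcd, bcf, bdi, bgi, cde, ceg, cfh, cgh, dhi, efi, egi, fhi

so the chain groups are C_0 ≅ Z^9, C_1 ≅ Z^27, C_2 ≅ Z^18.

∂_1: C_1 → C_0 maps an edge to its endpoints' difference, ∂[p,q] = q − p.
As a 9×27 matrix over Z this has rank 8, with invariant factors (1,1,1,1,1,1,1,1).

∂_2: C_2 → C_1 maps a triangle to the signed sum of its edges. For instance
  ∂egi = gi − ei + eg,
  ∂bdi = di − bi + bd.
The resulting 27×18 matrix has rank 17, and its Smith normal form has invariant factors (1,1,1,1,1,1,1,1,1,1,1,1,1,1,1,1,1).

Computing H_k = (kernel of ∂_k) / (image of ∂_{k+1}):

  H_0: rank C_0 − rank ∂_1 = 9 − 8 = 1, and the invariant factors of ∂_1 are all 1, so H_0 = Z.
  H_1: rank ker ∂_1 − rank ∂_2 = (27 − 8) − 17 = 2, and the invariant factors of ∂_2 are all 1, so H_1 = Z^2.
  H_2: rank ker ∂_2 − rank ∂_3 = (18 − 17) − 0 = 1, and there is no ∂_3, so H_2 = Z.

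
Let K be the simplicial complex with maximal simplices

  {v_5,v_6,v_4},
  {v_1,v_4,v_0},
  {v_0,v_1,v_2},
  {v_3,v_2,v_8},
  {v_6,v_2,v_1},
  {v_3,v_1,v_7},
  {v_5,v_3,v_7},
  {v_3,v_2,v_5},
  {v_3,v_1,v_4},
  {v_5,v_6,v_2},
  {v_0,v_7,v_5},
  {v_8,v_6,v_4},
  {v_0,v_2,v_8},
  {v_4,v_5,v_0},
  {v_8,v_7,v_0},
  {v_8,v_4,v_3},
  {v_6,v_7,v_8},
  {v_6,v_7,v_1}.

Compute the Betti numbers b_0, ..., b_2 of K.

b_0 = 1, b_1 = 2, b_2 = 1.

Take the total order v_0 < v_1 < v_2 < v_3 < v_4 < v_5 < v_6 < v_7 < v_8 on the vertex set. Then K (dimension 2) consists of the simplices:

  0-simplices (9): [v_0], [v_1], [v_2], [v_3], [v_4], [v_5], [v_6], [v_7], [v_8]
  1-simplices (27): (27 of them)
  2-simplices (18): (18 of them)

Hence C_0 ≅ Z^9, C_1 ≅ Z^27, C_2 ≅ Z^18.

∂_1: C_1 → C_0 is given by ∂[p,q] = [q] − [p]. For instance
  ∂[v_3,v_4] = [v_4] − [v_3].
As a 9×27 matrix over Z this has rank 8, with invariant factors (1,1,1,1,1,1,1,1).

The boundary map ∂_2: C_2 → C_1 maps a triangle to the signed sum of its edges. For instance
  ∂[v_0,v_1,v_4] = [v_1,v_4] − [v_0,v_4] + [v_0,v_1],
  ∂[v_0,v_7,v_8] = [v_7,v_8] − [v_0,v_8] + [v_0,v_7].
This gives a 27×18 integer matrix of rank 17; reducing to Smith normal form yields diagonal entries (1,1,1,1,1,1,1,1,1,1,1,1,1,1,1,1,1).

Now H_k = ker ∂_k / im ∂_{k+1}, so:

  H_0: rank C_0 − rank ∂_1 = 9 − 8 = 1, and the invariant factors of ∂_1 are all 1, so H_0 = Z.
  H_1: rank ker ∂_1 − rank ∂_2 = (27 − 8) − 17 = 2, and the invariant factors of ∂_2 are all 1, so H_1 = Z^2.
  H_2: rank ker ∂_2 − rank ∂_3 = (18 − 17) − 0 = 1, and there is no ∂_3, so H_2 = Z.

As a check, the Euler characteristic is 9 − 27 + 18 = 0, which agrees with 1 − 2 + 1 = 0.

Hence the Betti numbers are b_0 = 1, b_1 = 2, b_2 = 1.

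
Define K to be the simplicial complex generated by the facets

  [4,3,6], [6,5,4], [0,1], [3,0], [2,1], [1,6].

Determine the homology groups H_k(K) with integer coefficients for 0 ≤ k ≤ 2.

Fix the vertex order 0 < 1 < 2 < 3 < 4 < 5 < 6 and write every simplex with vertices in increasing order. Then dim K = 2 and the simplices of K are:

  0-simplices (7): [0], [1], [2], [3], [4], [5], [6]
  1-simplices (9): [0,1], [0,3], [1,2], [1,6], [3,4], [3,6], [4,5], [4,6], [5,6]
  2-simplices (2): [3,4,6], [4,5,6]

so the chain groups are C_0 ≅ Z^7, C_1 ≅ Z^9, C_2 ≅ Z^2.

∂_1: C_1 → C_0 is given by ∂[p,q] = [q] − [p].
As a 7×9 matrix over Z this has rank 6, with invariant factors (1,1,1,1,1,1).

∂_2: C_2 → C_1 acts by ∂[p,q,r] = [q,r] − [p,r] + [p,q]. For instance
  ∂[3,4,6] = [4,6] − [3,6] + [3,4],
  ∂[4,5,6] = [5,6] − [4,6] + [4,5].
The 9×2 boundary matrix has rank 2 and Smith normal form diag(1,1).

Computing H_k = (kernel of ∂_k) / (image of ∂_{k+1}):

  H_0: rank C_0 − rank ∂_1 = 7 − 6 = 1, and the invariant factors of ∂_1 are all 1, so H_0 = Z.
  H_1: rank ker ∂_1 − rank ∂_2 = (9 − 6) − 2 = 1, and the invariant factors of ∂_2 are all 1, so H_1 = Z.
  H_2: rank ker ∂_2 − rank ∂_3 = (2 − 2) − 0 = 0, and there is no ∂_3, so H_2 = 0.

H_0 = Z,  H_1 = Z,  H_2 = 0.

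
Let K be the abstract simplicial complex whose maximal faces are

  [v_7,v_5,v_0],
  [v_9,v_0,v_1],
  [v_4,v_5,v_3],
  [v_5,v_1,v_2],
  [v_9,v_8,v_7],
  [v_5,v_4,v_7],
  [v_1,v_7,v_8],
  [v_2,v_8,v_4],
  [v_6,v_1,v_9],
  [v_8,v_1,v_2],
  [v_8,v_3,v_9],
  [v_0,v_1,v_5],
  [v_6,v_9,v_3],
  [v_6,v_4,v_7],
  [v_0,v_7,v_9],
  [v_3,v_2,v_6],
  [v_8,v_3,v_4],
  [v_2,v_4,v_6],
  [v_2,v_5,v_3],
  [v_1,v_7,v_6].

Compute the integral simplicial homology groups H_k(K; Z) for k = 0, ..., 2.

H_0 = Z,  H_1 = Z ⊕ Z/2,  H_2 = 0.

We work with the vertex ordering v_0 < v_1 < v_2 < v_3 < v_4 < v_5 < v_6 < v_7 < v_8 < v_9. The simplices of K, each written with vertices in increasing order, are:

  0-simplices (10): [v_0], [v_1], [v_2], [v_3], [v_4], [v_5], [v_6], [v_7], [v_8], [v_9]
  1-simplices (30): (30 of them)
  2-simplices (20): (20 of them)

Hence C_0 ≅ Z^10, C_1 ≅ Z^30, C_2 ≅ Z^20.

The boundary map ∂_1: C_1 → C_0 sends each edge [p,q] (with p < q) to q − p. For instance
  ∂[v_4,v_6] = [v_6] − [v_4].
As a 10×30 matrix over Z this has rank 9, with invariant factors (1,1,1,1,1,1,1,1,1).

∂_2: C_2 → C_1 maps a triangle to the signed sum of its edges. For instance
  ∂[v_4,v_6,v_7] = [v_6,v_7] − [v_4,v_7] + [v_4,v_6],
  ∂[v_3,v_4,v_5] = [v_4,v_5] − [v_3,v_5] + [v_3,v_4].
As a 30×20 matrix over Z this has rank 20, with invariant factors (1,1,1,1,1,1,1,1,1,1,1,1,1,1,1,1,1,1,1,2).

Computing H_k = (kernel of ∂_k) / (image of ∂_{k+1}):

  H_0: rank C_0 − rank ∂_1 = 10 − 9 = 1, and the invariant factors of ∂_1 are all 1, so H_0 = Z.
  H_1: rank ker ∂_1 − rank ∂_2 = (30 − 9) − 20 = 1, and ∂_2 has invariant factor 2 > 1, so H_1 = Z ⊕ Z/2.
  H_2: rank ker ∂_2 − rank ∂_3 = (20 − 20) − 0 = 0, and there is no ∂_3, so H_2 = 0.

As a check, the Euler characteristic is 10 − 30 + 20 = 0, which agrees with 1 − 1 + 0 = 0.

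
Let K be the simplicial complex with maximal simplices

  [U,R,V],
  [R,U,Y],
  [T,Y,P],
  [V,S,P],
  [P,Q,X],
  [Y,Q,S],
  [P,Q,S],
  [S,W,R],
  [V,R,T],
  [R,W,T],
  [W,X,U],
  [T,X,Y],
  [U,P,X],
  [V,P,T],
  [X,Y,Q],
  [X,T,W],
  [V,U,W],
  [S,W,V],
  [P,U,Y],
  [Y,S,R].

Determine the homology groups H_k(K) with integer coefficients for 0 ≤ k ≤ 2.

We work with the vertex ordering P < Q < R < S < T < U < V < W < X < Y. The simplices of K, each written with vertices in increasing order, are:

  0-simplices (10): P, Q, R, S, T, U, V, W, X, Y
  1-simplices (30): PQ, PS, PT, PU, PV, PX, PY, QS, QX, QY, RS, RT, RU, RV, RW, RY, SV, SW, SY, TV, TW, TX, TY, UV, UW, UX, UY, VW, WX, XY
  2-simplices (20): PQS, PQX, PSV, PTV, PTY, PUX, PUY, QSY, QXY, RSW, RSY, RTV, RTW, RUV, RUY, SVW, TWX, TXY, UVW, UWX

so the chain groups are C_0 ≅ Z^10, C_1 ≅ Z^30, C_2 ≅ Z^20.

∂_1: C_1 → C_0 maps an edge to its endpoints' difference, ∂[p,q] = q − p. For instance
  ∂PS = S − P.
This gives a 10×30 integer matrix of rank 9; reducing to Smith normal form yields diagonal entries (1,1,1,1,1,1,1,1,1).

The boundary map ∂_2: C_2 → C_1 maps a triangle to the signed sum of its edges. For instance
  ∂RTV = TV − RV + RT,
  ∂PUY = UY − PY + PU.
The resulting 30×20 matrix has rank 20, and its Smith normal form has invariant factors (1,1,1,1,1,1,1,1,1,1,1,1,1,1,1,1,1,1,1,2).

Computing H_k = (kernel of ∂_k) / (image of ∂_{k+1}):

  H_0: rank C_0 − rank ∂_1 = 10 − 9 = 1, and the invariant factors of ∂_1 are all 1, so H_0 ≅ Z.
  H_1: rank ker ∂_1 − rank ∂_2 = (30 − 9) − 20 = 1, and ∂_2 has invariant factor 2 > 1, so H_1 ≅ Z ⊕ Z/2Z.
  H_2: rank ker ∂_2 − rank ∂_3 = (20 − 20) − 0 = 0, and there is no ∂_3, so H_2 ≅ 0.

As a check, the Euler characteristic is 10 − 30 + 20 = 0, which agrees with 1 − 1 + 0 = 0.
(K is a triangulation of the Klein bottle.)

H_0 = Z,  H_1 = Z ⊕ Z/2Z,  H_2 = 0.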